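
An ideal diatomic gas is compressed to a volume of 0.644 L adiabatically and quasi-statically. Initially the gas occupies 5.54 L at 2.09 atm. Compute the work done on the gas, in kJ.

W ≈ 4.00 kJ

γ = 7/5 for a diatomic ideal gas.
P₂ = P₁(V₁/V₂)^γ = 2.09×(5.54/0.644)^(7/5) = 42.52 atm.
For a reversible adiabat, W_by_gas = (P₁V₁ − P₂V₂)/(γ−1).
W_by = (211800×0.00554 − 4.309×10^6×0.000644) / (2/5) = -4004 J.
W_on_gas = −W_by = 4004 J.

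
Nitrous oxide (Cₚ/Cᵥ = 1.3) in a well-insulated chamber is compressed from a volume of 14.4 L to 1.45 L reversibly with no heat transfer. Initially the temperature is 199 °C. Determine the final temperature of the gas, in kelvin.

T₂ ≈ 940 K

Adiabatic: T₁V₁^(γ−1) = T₂V₂^(γ−1) ⇒ T₂ = T₁ (V₁/V₂)^(γ−1).
T₁ = 199 °C = 472.1 K.
T₂ = 472.1 × (14.4/1.45)^(0.3) = 940.1 K.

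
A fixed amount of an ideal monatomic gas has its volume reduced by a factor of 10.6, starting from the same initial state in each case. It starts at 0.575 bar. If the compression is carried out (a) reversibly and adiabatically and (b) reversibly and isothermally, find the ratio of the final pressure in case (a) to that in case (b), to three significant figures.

P_adiabatic / P_isothermal ≈ 4.83

For a monatomic ideal gas γ = 5/3.
Isothermal: P_b = P₁(V₁/V₂) = 0.575×10.6.
Adiabatic: P_a = P₁(V₁/V₂)^γ = 0.575×10.6^(5/3).
P_a/P_b = (V₁/V₂)^(γ−1) = 10.6^(2/3) = 4.825.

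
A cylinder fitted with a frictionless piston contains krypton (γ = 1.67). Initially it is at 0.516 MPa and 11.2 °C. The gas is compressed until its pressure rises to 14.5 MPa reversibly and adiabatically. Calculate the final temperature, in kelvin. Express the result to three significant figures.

Adiabatic: T₂/T₁ = (P₂/P₁)^((γ−1)/γ).
T₁ = 11.2 °C = 284.3 K.
T₂ = 284.3 × (14.5/0.516)^(0.401) = 1084 K.

T₂ ≈ 1080 K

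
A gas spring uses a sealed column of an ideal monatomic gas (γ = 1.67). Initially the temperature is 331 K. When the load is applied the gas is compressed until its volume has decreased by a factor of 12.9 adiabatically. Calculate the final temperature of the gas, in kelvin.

T₂ ≈ 1840 K

Adiabatic: T₁V₁^(γ−1) = T₂V₂^(γ−1) ⇒ T₂ = T₁ (V₁/V₂)^(γ−1).
T₂ = 331 × 12.9^(0.67) = 1836 K.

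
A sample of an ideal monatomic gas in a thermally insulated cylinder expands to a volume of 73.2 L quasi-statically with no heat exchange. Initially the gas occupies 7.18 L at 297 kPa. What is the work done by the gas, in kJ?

W ≈ 2.52 kJ

γ = 5/3 for a monatomic ideal gas.
P₂ = P₁(V₁/V₂)^γ = 297×(7.18/73.2)^(5/3) = 6.196 kPa.
For a reversible adiabat, W_by_gas = (P₁V₁ − P₂V₂)/(γ−1).
W_by = (297000×0.00718 − 6196×0.0732) / (2/3) = 2518 J.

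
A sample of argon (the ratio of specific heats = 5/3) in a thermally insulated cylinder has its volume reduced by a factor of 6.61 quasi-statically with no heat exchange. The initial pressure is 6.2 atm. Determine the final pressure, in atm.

Adiabatic: P₁V₁^γ = P₂V₂^γ ⇒ P₂ = P₁ (V₁/V₂)^γ.
P₂ = 6.2 × 6.61^(5/3) = 144.3 atm.

P₂ ≈ 144 atm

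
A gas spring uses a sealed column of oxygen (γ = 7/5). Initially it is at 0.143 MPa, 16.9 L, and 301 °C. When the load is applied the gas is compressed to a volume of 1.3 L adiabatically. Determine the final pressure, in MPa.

Adiabatic: P₁V₁^γ = P₂V₂^γ ⇒ P₂ = P₁ (V₁/V₂)^γ.
P₂ = 0.143 × (16.9/1.3)^(7/5) = 5.186 MPa.

P₂ ≈ 5.19 MPa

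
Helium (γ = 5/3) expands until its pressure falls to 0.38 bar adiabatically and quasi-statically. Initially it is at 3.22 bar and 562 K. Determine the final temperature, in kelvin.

T₂ ≈ 239 K

Adiabatic: T₂/T₁ = (P₂/P₁)^((γ−1)/γ).
T₂ = 562 × (0.38/3.22)^(2/5) = 239.1 K.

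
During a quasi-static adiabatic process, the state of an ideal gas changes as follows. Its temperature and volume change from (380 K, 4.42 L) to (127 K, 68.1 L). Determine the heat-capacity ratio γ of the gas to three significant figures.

γ ≈ 1.40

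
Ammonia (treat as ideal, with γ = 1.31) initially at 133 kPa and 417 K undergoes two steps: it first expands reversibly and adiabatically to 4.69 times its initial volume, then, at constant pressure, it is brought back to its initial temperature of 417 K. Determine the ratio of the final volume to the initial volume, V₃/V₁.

V₃/V₁ ≈ 7.57

Adiabatic step: V₂/V₁ = 4.69; T₂ = T₁·(1/4.69)^(0.31) = 258.3 K.
Isobaric step: V₃/V₂ = T₃/T₂ = 417/258.3.
V₃/V₁ = (V₂/V₁)(V₃/V₂) = 4.69 × (417/258.3) = 7.572.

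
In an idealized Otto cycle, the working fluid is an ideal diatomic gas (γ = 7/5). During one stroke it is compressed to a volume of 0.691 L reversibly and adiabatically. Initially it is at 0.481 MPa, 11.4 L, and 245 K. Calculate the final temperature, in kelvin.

Adiabatic: T₁V₁^(γ−1) = T₂V₂^(γ−1) ⇒ T₂ = T₁ (V₁/V₂)^(γ−1).
T₂ = 245 × (11.4/0.691)^(2/5) = 751.9 K.

T₂ ≈ 752 K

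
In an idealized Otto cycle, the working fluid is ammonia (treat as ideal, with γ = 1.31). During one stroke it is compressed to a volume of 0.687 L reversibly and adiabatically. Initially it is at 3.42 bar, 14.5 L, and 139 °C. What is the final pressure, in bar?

Since PV^γ is constant along a reversible adiabat, P₂ = P₁ (V₁/V₂)^γ.
P₂ = 3.42 × (14.5/0.687)^(1.31) = 185.8 bar.

P₂ ≈ 186 bar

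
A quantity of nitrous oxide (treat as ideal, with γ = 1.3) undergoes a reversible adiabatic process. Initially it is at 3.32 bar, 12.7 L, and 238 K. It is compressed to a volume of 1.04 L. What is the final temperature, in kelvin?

T₂ ≈ 504 K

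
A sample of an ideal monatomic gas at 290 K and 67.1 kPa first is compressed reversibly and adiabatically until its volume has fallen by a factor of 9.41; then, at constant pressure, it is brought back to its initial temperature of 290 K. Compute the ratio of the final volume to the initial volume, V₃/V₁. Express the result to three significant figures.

V₃/V₁ ≈ 0.0238

For a monatomic ideal gas γ = 5/3.
Adiabatic step: V₂/V₁ = 0.1063; T₂ = T₁·9.41^(2/3) = 1293 K.
Isobaric step: V₃/V₂ = T₃/T₂ = 290/1293.
V₃/V₁ = (V₂/V₁)(V₃/V₂) = 0.1063 × (290/1293) = 0.02384.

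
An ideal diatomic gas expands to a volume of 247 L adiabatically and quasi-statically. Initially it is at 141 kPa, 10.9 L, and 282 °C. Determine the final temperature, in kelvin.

T₂ ≈ 159 K

For a reversible adiabat TV^(γ−1) is constant, so T₂ = T₁ (V₁/V₂)^(γ−1).
γ = 7/5 for a diatomic ideal gas.
T₁ = 282 °C = 555.1 K.
T₂ = 555.1 × (10.9/247)^(2/5) = 159.3 K.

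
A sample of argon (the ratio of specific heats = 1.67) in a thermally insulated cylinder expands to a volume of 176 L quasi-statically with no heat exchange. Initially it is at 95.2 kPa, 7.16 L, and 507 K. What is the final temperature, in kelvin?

Adiabatic: T₁V₁^(γ−1) = T₂V₂^(γ−1) ⇒ T₂ = T₁ (V₁/V₂)^(γ−1).
T₂ = 507 × (7.16/176)^(0.67) = 59.33 K.

T₂ ≈ 59.3 K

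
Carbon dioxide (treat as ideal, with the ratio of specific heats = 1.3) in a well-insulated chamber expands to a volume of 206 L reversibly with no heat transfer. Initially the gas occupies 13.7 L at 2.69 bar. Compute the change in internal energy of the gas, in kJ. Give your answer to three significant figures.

ΔU ≈ -6.84 kJ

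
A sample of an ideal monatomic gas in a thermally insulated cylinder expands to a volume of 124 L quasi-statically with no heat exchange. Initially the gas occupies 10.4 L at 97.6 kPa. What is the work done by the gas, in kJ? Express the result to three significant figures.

W ≈ 1.23 kJ

γ = 5/3 for a monatomic ideal gas.
P₂ = P₁(V₁/V₂)^γ = 97.6×(10.4/124)^(5/3) = 1.568 kPa.
For a reversible adiabat, W_by_gas = (P₁V₁ − P₂V₂)/(γ−1).
W_by = (97600×0.0104 − 1568×0.124) / (2/3) = 1231 J.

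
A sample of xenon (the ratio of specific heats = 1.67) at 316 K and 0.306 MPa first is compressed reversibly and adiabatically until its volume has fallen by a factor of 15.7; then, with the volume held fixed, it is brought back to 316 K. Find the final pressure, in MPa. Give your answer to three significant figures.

Adiabatic step (PV^γ = const): P₂ = 0.306×15.7^(1.67) = 30.4 MPa; T₂ = 316×15.7^(0.67) = 2000 K.
Isochoric: P₃ = P₂(T₃/T₂) = 30.4 × (316/2000) = 4.804 MPa.

P₃ ≈ 4.80 MPa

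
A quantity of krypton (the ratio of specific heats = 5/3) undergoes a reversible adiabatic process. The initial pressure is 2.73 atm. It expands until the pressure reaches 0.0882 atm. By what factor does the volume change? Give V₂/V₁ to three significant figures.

V₂/V₁ ≈ 7.84

From PV^γ = const, V₂/V₁ = (P₁/P₂)^(1/γ).
V₂/V₁ = (2.73/0.0882)^(3/5) = 7.842.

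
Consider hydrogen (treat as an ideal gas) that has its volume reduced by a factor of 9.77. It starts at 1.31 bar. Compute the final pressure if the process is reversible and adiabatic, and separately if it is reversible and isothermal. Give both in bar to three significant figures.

For a diatomic ideal gas γ = 7/5.
Isothermal: P₂ = P₁(V₁/V₂) = 1.31×9.77 = 12.8 bar.
Adiabatic: P₂ = P₁(V₁/V₂)^γ = 1.31×9.77^(7/5) = 31.85 bar.

adiabatic: 31.9 bar; isothermal: 12.8 bar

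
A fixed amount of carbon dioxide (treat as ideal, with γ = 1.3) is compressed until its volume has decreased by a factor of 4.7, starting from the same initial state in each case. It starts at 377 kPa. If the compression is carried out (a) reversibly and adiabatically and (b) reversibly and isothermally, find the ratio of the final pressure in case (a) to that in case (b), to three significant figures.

Isothermal: P_b = P₁(V₁/V₂) = 377×4.7.
Adiabatic: P_a = P₁(V₁/V₂)^γ = 377×4.7^(1.3).
P_a/P_b = (V₁/V₂)^(γ−1) = 4.7^(0.3) = 1.591.

P_adiabatic / P_isothermal ≈ 1.59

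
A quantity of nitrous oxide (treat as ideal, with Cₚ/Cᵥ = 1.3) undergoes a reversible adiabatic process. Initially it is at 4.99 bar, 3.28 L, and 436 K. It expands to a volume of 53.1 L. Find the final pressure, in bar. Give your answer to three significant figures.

P₂ ≈ 0.134 bar

Since PV^γ is constant along a reversible adiabat, P₂ = P₁ (V₁/V₂)^γ.
P₂ = 4.99 × (3.28/53.1)^(1.3) = 0.1337 bar.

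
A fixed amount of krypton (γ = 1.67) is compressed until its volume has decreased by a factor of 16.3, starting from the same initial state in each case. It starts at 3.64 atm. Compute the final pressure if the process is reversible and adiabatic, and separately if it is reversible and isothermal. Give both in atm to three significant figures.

Isothermal: P₂ = P₁(V₁/V₂) = 3.64×16.3 = 59.33 atm.
Adiabatic: P₂ = P₁(V₁/V₂)^γ = 3.64×16.3^(1.67) = 385 atm.

adiabatic: 385 atm; isothermal: 59.3 atm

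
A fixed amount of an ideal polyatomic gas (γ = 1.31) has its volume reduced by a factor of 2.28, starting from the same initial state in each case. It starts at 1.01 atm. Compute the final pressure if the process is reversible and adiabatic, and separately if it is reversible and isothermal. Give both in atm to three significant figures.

Isothermal: P₂ = P₁(V₁/V₂) = 1.01×2.28 = 2.303 atm.
Adiabatic: P₂ = P₁(V₁/V₂)^γ = 1.01×2.28^(1.31) = 2.973 atm.

adiabatic: 2.97 atm; isothermal: 2.30 atm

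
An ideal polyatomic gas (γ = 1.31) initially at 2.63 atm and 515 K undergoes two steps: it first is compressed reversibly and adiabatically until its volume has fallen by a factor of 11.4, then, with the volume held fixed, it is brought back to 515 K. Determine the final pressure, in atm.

P₃ ≈ 30.0 atm

Adiabatic step (PV^γ = const): P₂ = 2.63×11.4^(1.31) = 63.75 atm; T₂ = 515×11.4^(0.31) = 1095 K.
Isochoric: P₃ = P₂(T₃/T₂) = 63.75 × (515/1095) = 29.98 atm.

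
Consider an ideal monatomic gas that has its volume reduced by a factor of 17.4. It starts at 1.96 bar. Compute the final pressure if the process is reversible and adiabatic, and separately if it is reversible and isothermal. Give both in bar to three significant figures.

adiabatic: 229 bar; isothermal: 34.1 bar

For a monatomic ideal gas γ = 5/3.
Isothermal: P₂ = P₁(V₁/V₂) = 1.96×17.4 = 34.1 bar.
Adiabatic: P₂ = P₁(V₁/V₂)^γ = 1.96×17.4^(5/3) = 229 bar.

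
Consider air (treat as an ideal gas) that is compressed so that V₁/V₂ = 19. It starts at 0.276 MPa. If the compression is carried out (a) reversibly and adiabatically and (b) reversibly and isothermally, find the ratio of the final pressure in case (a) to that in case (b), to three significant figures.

P_adiabatic / P_isothermal ≈ 3.25

For a diatomic ideal gas γ = 7/5.
Isothermal: P_b = P₁(V₁/V₂) = 0.276×19.
Adiabatic: P_a = P₁(V₁/V₂)^γ = 0.276×19^(7/5).
P_a/P_b = (V₁/V₂)^(γ−1) = 19^(2/5) = 3.247.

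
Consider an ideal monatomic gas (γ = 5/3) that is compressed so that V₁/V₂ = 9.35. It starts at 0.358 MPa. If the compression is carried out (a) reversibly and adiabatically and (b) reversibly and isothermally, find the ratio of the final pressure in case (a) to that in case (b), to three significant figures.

Isothermal: P_b = P₁(V₁/V₂) = 0.358×9.35.
Adiabatic: P_a = P₁(V₁/V₂)^γ = 0.358×9.35^(5/3).
P_a/P_b = (V₁/V₂)^(γ−1) = 9.35^(2/3) = 4.438.

P_adiabatic / P_isothermal ≈ 4.44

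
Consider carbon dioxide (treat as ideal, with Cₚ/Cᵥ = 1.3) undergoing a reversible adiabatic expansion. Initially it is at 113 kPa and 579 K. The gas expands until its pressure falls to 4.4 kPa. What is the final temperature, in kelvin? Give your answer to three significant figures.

Along an adiabat T P^((1−γ)/γ) is constant, so T₂ = T₁ (P₂/P₁)^((γ−1)/γ).
T₂ = 579 × (4.4/113)^(0.231) = 273.8 K.

T₂ ≈ 274 K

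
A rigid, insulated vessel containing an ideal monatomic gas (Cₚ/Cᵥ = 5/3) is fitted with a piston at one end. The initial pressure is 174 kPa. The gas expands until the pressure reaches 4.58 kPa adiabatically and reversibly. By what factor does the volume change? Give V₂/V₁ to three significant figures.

From PV^γ = const, V₂/V₁ = (P₁/P₂)^(1/γ).
V₂/V₁ = (174/4.58)^(3/5) = 8.868.

V₂/V₁ ≈ 8.87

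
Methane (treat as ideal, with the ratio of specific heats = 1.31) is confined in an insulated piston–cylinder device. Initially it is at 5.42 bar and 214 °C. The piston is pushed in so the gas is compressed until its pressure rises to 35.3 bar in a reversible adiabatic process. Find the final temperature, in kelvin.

Along an adiabat T P^((1−γ)/γ) is constant, so T₂ = T₁ (P₂/P₁)^((γ−1)/γ).
T₁ = 214 °C = 487.1 K.
T₂ = 487.1 × (35.3/5.42)^(0.237) = 759 K.

T₂ ≈ 759 K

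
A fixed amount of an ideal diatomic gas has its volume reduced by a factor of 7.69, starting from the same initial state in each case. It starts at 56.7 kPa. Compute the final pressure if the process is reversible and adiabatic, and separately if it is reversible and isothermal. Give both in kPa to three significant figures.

For a diatomic ideal gas γ = 7/5.
Isothermal: P₂ = P₁(V₁/V₂) = 56.7×7.69 = 436 kPa.
Adiabatic: P₂ = P₁(V₁/V₂)^γ = 56.7×7.69^(7/5) = 986 kPa.

adiabatic: 986 kPa; isothermal: 436 kPa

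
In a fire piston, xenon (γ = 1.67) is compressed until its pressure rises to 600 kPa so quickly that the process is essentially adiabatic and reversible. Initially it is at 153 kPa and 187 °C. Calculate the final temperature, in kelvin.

T₂ ≈ 796 K

Along an adiabat T P^((1−γ)/γ) is constant, so T₂ = T₁ (P₂/P₁)^((γ−1)/γ).
T₁ = 187 °C = 460.1 K.
T₂ = 460.1 × (600/153)^(0.401) = 796.1 K.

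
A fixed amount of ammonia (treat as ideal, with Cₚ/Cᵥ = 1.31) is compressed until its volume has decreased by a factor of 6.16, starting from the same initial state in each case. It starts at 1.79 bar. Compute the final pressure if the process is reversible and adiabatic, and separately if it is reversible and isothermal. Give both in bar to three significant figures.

adiabatic: 19.4 bar; isothermal: 11.0 bar

Isothermal: P₂ = P₁(V₁/V₂) = 1.79×6.16 = 11.03 bar.
Adiabatic: P₂ = P₁(V₁/V₂)^γ = 1.79×6.16^(1.31) = 19.37 bar.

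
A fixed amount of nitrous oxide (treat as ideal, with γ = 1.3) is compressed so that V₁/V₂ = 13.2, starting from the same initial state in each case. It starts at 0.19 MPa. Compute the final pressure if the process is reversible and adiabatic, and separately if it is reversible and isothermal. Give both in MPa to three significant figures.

adiabatic: 5.44 MPa; isothermal: 2.51 MPa

Isothermal: P₂ = P₁(V₁/V₂) = 0.19×13.2 = 2.508 MPa.
Adiabatic: P₂ = P₁(V₁/V₂)^γ = 0.19×13.2^(1.3) = 5.439 MPa.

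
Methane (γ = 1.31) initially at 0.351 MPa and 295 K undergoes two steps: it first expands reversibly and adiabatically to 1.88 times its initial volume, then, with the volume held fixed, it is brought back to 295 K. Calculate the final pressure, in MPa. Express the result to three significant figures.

Adiabatic step (PV^γ = const): P₂ = 0.351×(1/1.88)^(1.31) = 0.1535 MPa; T₂ = 295×(1/1.88)^(0.31) = 242.6 K.
Isochoric: P₃ = P₂(T₃/T₂) = 0.1535 × (295/242.6) = 0.1867 MPa.

P₃ ≈ 0.187 MPa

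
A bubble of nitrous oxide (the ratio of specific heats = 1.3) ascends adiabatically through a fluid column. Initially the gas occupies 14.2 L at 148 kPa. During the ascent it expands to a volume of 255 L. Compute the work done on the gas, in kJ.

W ≈ -4.06 kJ

P₂ = P₁(V₁/V₂)^γ = 148×(14.2/255)^(1.3) = 3.465 kPa.
For a reversible adiabat, W_by_gas = (P₁V₁ − P₂V₂)/(γ−1).
W_by = (148000×0.0142 − 3465×0.255) / (0.3) = 4060 J.
W_on_gas = −W_by = -4060 J.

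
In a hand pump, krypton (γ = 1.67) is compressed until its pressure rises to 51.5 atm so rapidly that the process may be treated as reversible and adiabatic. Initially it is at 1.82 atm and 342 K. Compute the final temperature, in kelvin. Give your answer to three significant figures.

Adiabatic: T₂/T₁ = (P₂/P₁)^((γ−1)/γ).
T₂ = 342 × (51.5/1.82)^(0.401) = 1308 K.

T₂ ≈ 1310 K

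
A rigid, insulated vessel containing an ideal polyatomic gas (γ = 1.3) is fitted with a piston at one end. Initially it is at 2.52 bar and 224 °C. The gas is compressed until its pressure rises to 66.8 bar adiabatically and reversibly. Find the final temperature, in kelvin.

T₂ ≈ 1060 K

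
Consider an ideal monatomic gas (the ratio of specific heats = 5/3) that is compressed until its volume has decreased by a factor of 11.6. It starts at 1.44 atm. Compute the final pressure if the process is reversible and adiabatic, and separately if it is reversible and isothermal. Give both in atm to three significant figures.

adiabatic: 85.6 atm; isothermal: 16.7 atm

Isothermal: P₂ = P₁(V₁/V₂) = 1.44×11.6 = 16.7 atm.
Adiabatic: P₂ = P₁(V₁/V₂)^γ = 1.44×11.6^(5/3) = 85.6 atm.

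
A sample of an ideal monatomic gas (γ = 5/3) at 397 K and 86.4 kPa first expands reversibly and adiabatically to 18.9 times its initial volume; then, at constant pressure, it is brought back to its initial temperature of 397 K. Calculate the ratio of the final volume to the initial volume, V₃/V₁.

V₃/V₁ ≈ 134

Adiabatic step: V₂/V₁ = 18.9; T₂ = T₁·(1/18.9)^(2/3) = 55.95 K.
Isobaric step: V₃/V₂ = T₃/T₂ = 397/55.95.
V₃/V₁ = (V₂/V₁)(V₃/V₂) = 18.9 × (397/55.95) = 134.1.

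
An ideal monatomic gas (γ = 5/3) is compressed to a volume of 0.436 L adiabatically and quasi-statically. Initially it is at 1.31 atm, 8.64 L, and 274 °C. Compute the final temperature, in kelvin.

T₂ ≈ 4010 K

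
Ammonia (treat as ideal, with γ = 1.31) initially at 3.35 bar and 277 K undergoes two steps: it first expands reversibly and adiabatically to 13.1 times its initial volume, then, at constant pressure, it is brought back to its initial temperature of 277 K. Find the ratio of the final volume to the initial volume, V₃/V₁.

Adiabatic step: V₂/V₁ = 13.1; T₂ = T₁·(1/13.1)^(0.31) = 124.8 K.
Isobaric step: V₃/V₂ = T₃/T₂ = 277/124.8.
V₃/V₁ = (V₂/V₁)(V₃/V₂) = 13.1 × (277/124.8) = 29.08.

V₃/V₁ ≈ 29.1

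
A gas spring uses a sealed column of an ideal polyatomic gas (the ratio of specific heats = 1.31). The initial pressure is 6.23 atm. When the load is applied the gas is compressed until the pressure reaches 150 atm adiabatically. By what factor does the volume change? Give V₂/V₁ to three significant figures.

V₂/V₁ ≈ 0.0882

From PV^γ = const, V₂/V₁ = (P₁/P₂)^(1/γ).
V₂/V₁ = (6.23/150)^(0.763) = 0.08817.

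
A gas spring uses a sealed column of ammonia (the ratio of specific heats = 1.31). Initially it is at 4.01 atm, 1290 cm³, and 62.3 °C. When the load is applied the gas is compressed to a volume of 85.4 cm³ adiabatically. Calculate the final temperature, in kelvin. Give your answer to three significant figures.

Adiabatic: T₁V₁^(γ−1) = T₂V₂^(γ−1) ⇒ T₂ = T₁ (V₁/V₂)^(γ−1).
T₁ = 62.3 °C = 335.4 K.
T₂ = 335.4 × (1290/85.4)^(0.31) = 778.3 K.

T₂ ≈ 778 K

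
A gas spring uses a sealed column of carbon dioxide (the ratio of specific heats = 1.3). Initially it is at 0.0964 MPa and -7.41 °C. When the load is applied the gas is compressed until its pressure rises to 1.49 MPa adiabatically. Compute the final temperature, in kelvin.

T₂ ≈ 500 K

Along an adiabat T P^((1−γ)/γ) is constant, so T₂ = T₁ (P₂/P₁)^((γ−1)/γ).
T₁ = -7.41 °C = 265.7 K.
T₂ = 265.7 × (1.49/0.0964)^(0.231) = 499.9 K.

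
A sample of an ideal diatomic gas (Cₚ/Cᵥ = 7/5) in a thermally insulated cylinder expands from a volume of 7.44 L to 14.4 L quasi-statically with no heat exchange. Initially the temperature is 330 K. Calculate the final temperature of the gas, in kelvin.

T₂ ≈ 253 K

For a reversible adiabat TV^(γ−1) is constant, so T₂ = T₁ (V₁/V₂)^(γ−1).
T₂ = 330 × (7.44/14.4)^(2/5) = 253.4 K.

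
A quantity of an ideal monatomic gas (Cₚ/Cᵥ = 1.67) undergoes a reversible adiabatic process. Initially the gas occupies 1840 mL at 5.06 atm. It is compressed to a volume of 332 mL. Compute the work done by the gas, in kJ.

P₂ = P₁(V₁/V₂)^γ = 5.06×(1840/332)^(1.67) = 88.33 atm.
For a reversible adiabat, W_by_gas = (P₁V₁ − P₂V₂)/(γ−1).
W_by = (512700×0.00184 − 8.95×10^6×0.000332) / (0.67) = -3027 J.

W ≈ -3.03 kJ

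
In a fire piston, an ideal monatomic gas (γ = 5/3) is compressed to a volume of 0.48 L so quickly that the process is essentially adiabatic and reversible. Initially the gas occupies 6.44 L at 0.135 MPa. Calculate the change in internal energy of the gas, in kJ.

ΔU ≈ 6.06 kJ

P₂ = P₁(V₁/V₂)^γ = 0.135×(6.44/0.48)^(5/3) = 10.23 MPa.
For a reversible adiabat, W_by_gas = (P₁V₁ − P₂V₂)/(γ−1).
W_by = (135000×0.00644 − 1.023×10^7×0.00048) / (2/3) = -6059 J.
Q = 0 ⇒ ΔU = −W_by = 6059 J.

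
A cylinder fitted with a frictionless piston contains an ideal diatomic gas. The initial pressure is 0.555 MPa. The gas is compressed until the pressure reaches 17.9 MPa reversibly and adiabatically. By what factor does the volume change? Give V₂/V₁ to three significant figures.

V₂/V₁ ≈ 0.0836

From PV^γ = const, V₂/V₁ = (P₁/P₂)^(1/γ).
For a diatomic ideal gas γ = 7/5.
V₂/V₁ = (0.555/17.9)^(5/7) = 0.08365.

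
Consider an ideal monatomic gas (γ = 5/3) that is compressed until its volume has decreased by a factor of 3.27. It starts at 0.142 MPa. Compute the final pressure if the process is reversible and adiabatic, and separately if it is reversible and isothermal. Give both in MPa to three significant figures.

Isothermal: P₂ = P₁(V₁/V₂) = 0.142×3.27 = 0.4643 MPa.
Adiabatic: P₂ = P₁(V₁/V₂)^γ = 0.142×3.27^(5/3) = 1.023 MPa.

adiabatic: 1.02 MPa; isothermal: 0.464 MPa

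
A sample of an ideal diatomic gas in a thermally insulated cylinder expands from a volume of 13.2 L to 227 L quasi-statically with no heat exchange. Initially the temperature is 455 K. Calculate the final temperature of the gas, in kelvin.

T₂ ≈ 146 K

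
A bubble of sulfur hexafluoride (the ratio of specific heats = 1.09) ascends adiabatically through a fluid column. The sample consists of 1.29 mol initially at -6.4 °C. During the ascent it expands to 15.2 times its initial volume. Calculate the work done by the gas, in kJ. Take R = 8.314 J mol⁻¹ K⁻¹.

W ≈ 6.91 kJ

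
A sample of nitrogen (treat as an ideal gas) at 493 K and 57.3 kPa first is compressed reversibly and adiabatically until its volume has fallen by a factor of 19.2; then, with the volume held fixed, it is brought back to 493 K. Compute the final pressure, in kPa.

P₃ ≈ 1100 kPa

For a diatomic ideal gas γ = 7/5.
Adiabatic step (PV^γ = const): P₂ = 57.3×19.2^(7/5) = 3587 kPa; T₂ = 493×19.2^(2/5) = 1608 K.
Isochoric: P₃ = P₂(T₃/T₂) = 3587 × (493/1608) = 1100 kPa.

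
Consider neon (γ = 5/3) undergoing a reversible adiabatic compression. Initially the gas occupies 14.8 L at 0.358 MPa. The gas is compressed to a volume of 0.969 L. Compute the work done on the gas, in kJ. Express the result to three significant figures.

P₂ = P₁(V₁/V₂)^γ = 0.358×(14.8/0.969)^(5/3) = 33.66 MPa.
For a reversible adiabat, W_by_gas = (P₁V₁ − P₂V₂)/(γ−1).
W_by = (358000×0.0148 − 3.366×10^7×0.000969) / (2/3) = -40980 J.
W_on_gas = −W_by = 40980 J.

W ≈ 41.0 kJ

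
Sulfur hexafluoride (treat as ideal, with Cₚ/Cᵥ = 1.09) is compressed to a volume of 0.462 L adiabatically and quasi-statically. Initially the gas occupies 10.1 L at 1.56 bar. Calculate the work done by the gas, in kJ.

W ≈ -5.60 kJ

P₂ = P₁(V₁/V₂)^γ = 1.56×(10.1/0.462)^(1.09) = 45.02 bar.
For a reversible adiabat, W_by_gas = (P₁V₁ − P₂V₂)/(γ−1).
W_by = (156000×0.0101 − 4.502×10^6×0.000462) / (0.09) = -5602 J.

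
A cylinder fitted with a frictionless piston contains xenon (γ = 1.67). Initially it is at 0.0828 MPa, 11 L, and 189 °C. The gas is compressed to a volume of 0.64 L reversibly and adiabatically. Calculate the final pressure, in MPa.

P₂ ≈ 9.57 MPa

Since PV^γ is constant along a reversible adiabat, P₂ = P₁ (V₁/V₂)^γ.
P₂ = 0.0828 × (11/0.64)^(1.67) = 9.568 MPa.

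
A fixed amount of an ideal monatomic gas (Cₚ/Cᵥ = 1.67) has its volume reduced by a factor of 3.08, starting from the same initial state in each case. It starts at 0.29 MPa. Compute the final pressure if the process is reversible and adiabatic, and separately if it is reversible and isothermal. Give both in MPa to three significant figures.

Isothermal: P₂ = P₁(V₁/V₂) = 0.29×3.08 = 0.8932 MPa.
Adiabatic: P₂ = P₁(V₁/V₂)^γ = 0.29×3.08^(1.67) = 1.898 MPa.

adiabatic: 1.90 MPa; isothermal: 0.893 MPa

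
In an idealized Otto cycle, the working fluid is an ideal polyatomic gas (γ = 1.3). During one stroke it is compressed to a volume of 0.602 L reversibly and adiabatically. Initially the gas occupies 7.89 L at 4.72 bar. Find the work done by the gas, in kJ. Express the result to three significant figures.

W ≈ -14.4 kJ

P₂ = P₁(V₁/V₂)^γ = 4.72×(7.89/0.602)^(1.3) = 133.9 bar.
For a reversible adiabat, W_by_gas = (P₁V₁ − P₂V₂)/(γ−1).
W_by = (472000×0.00789 − 1.339×10^7×0.000602) / (0.3) = -14450 J.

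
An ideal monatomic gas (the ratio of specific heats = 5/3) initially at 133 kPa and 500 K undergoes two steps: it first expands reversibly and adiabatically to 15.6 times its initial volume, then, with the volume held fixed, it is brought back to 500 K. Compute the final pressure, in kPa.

Adiabatic step (PV^γ = const): P₂ = 133×(1/15.6)^(5/3) = 1.366 kPa; T₂ = 500×(1/15.6)^(2/3) = 80.09 K.
Isochoric: P₃ = P₂(T₃/T₂) = 1.366 × (500/80.09) = 8.526 kPa.

P₃ ≈ 8.53 kPa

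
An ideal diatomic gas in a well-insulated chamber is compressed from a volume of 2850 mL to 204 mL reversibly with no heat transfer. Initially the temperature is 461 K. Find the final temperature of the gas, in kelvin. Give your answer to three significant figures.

T₂ ≈ 1320 K

For a reversible adiabat TV^(γ−1) is constant, so T₂ = T₁ (V₁/V₂)^(γ−1).
For a diatomic ideal gas γ = 7/5, so γ−1 = 2/5.
T₂ = 461 × (2850/204)^(2/5) = 1324 K.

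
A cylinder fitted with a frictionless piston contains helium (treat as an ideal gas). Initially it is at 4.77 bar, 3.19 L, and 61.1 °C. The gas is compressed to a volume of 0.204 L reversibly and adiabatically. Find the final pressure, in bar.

P₂ ≈ 466 bar

Adiabatic: P₁V₁^γ = P₂V₂^γ ⇒ P₂ = P₁ (V₁/V₂)^γ.
γ = 5/3 for a monatomic ideal gas.
P₂ = 4.77 × (3.19/0.204)^(5/3) = 466.4 bar.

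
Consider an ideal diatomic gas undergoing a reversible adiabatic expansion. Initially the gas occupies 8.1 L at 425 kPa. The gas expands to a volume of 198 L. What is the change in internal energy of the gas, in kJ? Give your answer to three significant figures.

γ = 7/5 for a diatomic ideal gas.
P₂ = P₁(V₁/V₂)^γ = 425×(8.1/198)^(7/5) = 4.841 kPa.
For a reversible adiabat, W_by_gas = (P₁V₁ − P₂V₂)/(γ−1).
W_by = (425000×0.0081 − 4841×0.198) / (2/5) = 6210 J.
Q = 0 ⇒ ΔU = −W_by = -6210 J.

ΔU ≈ -6.21 kJ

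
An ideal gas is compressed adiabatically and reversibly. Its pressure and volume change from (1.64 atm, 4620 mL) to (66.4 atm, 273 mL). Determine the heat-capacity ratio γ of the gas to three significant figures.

γ ≈ 1.31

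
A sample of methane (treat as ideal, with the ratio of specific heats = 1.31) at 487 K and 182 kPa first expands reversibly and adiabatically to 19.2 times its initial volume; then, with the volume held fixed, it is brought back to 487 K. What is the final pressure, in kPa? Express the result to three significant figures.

Adiabatic step (PV^γ = const): P₂ = 182×(1/19.2)^(1.31) = 3.793 kPa; T₂ = 487×(1/19.2)^(0.31) = 194.9 K.
Isochoric: P₃ = P₂(T₃/T₂) = 3.793 × (487/194.9) = 9.479 kPa.

P₃ ≈ 9.48 kPa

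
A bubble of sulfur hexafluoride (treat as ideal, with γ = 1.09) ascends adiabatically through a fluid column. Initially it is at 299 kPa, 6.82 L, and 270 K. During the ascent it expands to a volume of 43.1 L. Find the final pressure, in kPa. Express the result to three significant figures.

Adiabatic: P₁V₁^γ = P₂V₂^γ ⇒ P₂ = P₁ (V₁/V₂)^γ.
P₂ = 299 × (6.82/43.1)^(1.09) = 40.08 kPa.

P₂ ≈ 40.1 kPa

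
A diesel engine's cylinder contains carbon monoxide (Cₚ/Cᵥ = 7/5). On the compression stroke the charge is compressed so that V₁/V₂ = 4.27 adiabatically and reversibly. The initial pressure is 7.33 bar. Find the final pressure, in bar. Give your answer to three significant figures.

P₂ ≈ 55.9 bar

Since PV^γ is constant along a reversible adiabat, P₂ = P₁ (V₁/V₂)^γ.
P₂ = 7.33 × 4.27^(7/5) = 55.94 bar.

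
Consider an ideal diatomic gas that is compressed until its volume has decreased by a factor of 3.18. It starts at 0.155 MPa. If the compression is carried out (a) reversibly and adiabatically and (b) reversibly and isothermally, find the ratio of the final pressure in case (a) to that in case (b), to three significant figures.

P_adiabatic / P_isothermal ≈ 1.59

For a diatomic ideal gas γ = 7/5.
Isothermal: P_b = P₁(V₁/V₂) = 0.155×3.18.
Adiabatic: P_a = P₁(V₁/V₂)^γ = 0.155×3.18^(7/5).
P_a/P_b = (V₁/V₂)^(γ−1) = 3.18^(2/5) = 1.588.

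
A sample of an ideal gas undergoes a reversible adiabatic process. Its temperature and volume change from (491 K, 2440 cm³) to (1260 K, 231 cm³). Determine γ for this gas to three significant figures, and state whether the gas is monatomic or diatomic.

TV^(γ−1) = const ⇒ γ − 1 = ln(T₂/T₁) / ln(V₁/V₂).
γ = 1 + ln(1260/491) / ln(2440/231) = 1.4.
γ ≈ 1.40 is close to 7/5, so the gas is diatomic.

γ ≈ 1.40; diatomic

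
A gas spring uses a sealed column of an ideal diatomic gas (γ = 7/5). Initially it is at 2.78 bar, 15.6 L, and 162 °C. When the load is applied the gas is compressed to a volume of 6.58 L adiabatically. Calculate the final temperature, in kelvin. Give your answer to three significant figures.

Adiabatic: T₁V₁^(γ−1) = T₂V₂^(γ−1) ⇒ T₂ = T₁ (V₁/V₂)^(γ−1).
T₁ = 162 °C = 435.1 K.
T₂ = 435.1 × (15.6/6.58)^(2/5) = 614.6 K.

T₂ ≈ 615 K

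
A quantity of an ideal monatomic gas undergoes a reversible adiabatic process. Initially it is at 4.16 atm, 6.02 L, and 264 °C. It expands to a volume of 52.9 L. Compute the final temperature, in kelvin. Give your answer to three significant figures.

T₂ ≈ 126 K

For a reversible adiabat TV^(γ−1) is constant, so T₂ = T₁ (V₁/V₂)^(γ−1).
γ = 5/3 for a monatomic ideal gas.
T₁ = 264 °C = 537.1 K.
T₂ = 537.1 × (6.02/52.9)^(2/3) = 126.1 K.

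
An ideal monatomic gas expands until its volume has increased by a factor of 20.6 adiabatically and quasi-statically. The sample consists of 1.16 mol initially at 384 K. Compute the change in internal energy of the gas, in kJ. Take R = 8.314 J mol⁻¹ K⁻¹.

Adiabatic: T₁V₁^(γ−1) = T₂V₂^(γ−1) ⇒ T₂ = T₁ (V₁/V₂)^(γ−1).
γ = 5/3 for a monatomic ideal gas, so γ−1 = 2/3.
T₂ = 384 × (1/20.6)^(2/3) = 51.1 K.
Q = 0, so ΔU = W_on_gas = nCᵥΔT with Cᵥ = R/(γ−1) = 12.47 J/(mol·K).
ΔU = 1.16 × 12.47 × (51.1 − 384) = -4816 J.

ΔU ≈ -4.82 kJ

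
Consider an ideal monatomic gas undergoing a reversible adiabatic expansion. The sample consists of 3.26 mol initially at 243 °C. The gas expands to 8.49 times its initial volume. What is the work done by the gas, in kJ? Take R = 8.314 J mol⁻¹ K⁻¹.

Adiabatic: T₁V₁^(γ−1) = T₂V₂^(γ−1) ⇒ T₂ = T₁ (V₁/V₂)^(γ−1).
γ = 5/3 for a monatomic ideal gas, so γ−1 = 2/3.
T₁ = 243 °C = 516.1 K.
T₂ = 516.1 × (1/8.49)^(2/3) = 124 K.
Q = 0, so ΔU = W_on_gas = nCᵥΔT with Cᵥ = R/(γ−1) = 12.47 J/(mol·K).
ΔU = 3.26 × 12.47 × (124 − 516.1) = -15940 J.
Work done by the gas = −ΔU = 15940 J.

W ≈ 15.9 kJ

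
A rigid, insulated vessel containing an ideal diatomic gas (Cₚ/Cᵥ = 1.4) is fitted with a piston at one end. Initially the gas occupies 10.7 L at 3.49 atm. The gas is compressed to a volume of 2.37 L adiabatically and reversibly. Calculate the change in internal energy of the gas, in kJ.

ΔU ≈ 7.83 kJ

P₂ = P₁(V₁/V₂)^γ = 3.49×(10.7/2.37)^(1.4) = 28.79 atm.
For a reversible adiabat, W_by_gas = (P₁V₁ − P₂V₂)/(γ−1).
W_by = (353600×0.0107 − 2.918×10^6×0.00237) / (0.4) = -7828 J.
Q = 0 ⇒ ΔU = −W_by = 7828 J.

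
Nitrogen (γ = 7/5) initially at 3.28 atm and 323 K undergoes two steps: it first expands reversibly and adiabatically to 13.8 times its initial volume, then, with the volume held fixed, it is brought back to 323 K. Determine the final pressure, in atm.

Adiabatic step (PV^γ = const): P₂ = 3.28×(1/13.8)^(7/5) = 0.08318 atm; T₂ = 323×(1/13.8)^(2/5) = 113 K.
Isochoric: P₃ = P₂(T₃/T₂) = 0.08318 × (323/113) = 0.2377 atm.

P₃ ≈ 0.238 atm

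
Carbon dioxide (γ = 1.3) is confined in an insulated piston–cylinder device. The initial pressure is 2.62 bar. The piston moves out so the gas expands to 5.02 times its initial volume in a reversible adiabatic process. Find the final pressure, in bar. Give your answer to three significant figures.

P₂ ≈ 0.322 bar

Adiabatic: P₁V₁^γ = P₂V₂^γ ⇒ P₂ = P₁ (V₁/V₂)^γ.
P₂ = 2.62 × (1/5.02)^(1.3) = 0.3217 bar.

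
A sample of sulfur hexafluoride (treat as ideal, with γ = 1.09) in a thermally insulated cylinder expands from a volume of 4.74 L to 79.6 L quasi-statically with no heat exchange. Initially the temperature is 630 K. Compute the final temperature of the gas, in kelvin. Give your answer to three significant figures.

Adiabatic: T₁V₁^(γ−1) = T₂V₂^(γ−1) ⇒ T₂ = T₁ (V₁/V₂)^(γ−1).
T₂ = 630 × (4.74/79.6)^(0.09) = 488.7 K.

T₂ ≈ 489 K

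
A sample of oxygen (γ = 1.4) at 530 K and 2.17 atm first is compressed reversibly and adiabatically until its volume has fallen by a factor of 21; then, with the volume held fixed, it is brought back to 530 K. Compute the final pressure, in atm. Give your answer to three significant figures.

Adiabatic step (PV^γ = const): P₂ = 2.17×21^(1.4) = 154 atm; T₂ = 530×21^(0.4) = 1791 K.
Isochoric: P₃ = P₂(T₃/T₂) = 154 × (530/1791) = 45.57 atm.

P₃ ≈ 45.6 atm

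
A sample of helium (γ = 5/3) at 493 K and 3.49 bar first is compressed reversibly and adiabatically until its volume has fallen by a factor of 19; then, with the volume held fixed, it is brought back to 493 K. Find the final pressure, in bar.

P₃ ≈ 66.3 bar

Adiabatic step (PV^γ = const): P₂ = 3.49×19^(5/3) = 472.2 bar; T₂ = 493×19^(2/3) = 3510 K.
Isochoric: P₃ = P₂(T₃/T₂) = 472.2 × (493/3510) = 66.31 bar.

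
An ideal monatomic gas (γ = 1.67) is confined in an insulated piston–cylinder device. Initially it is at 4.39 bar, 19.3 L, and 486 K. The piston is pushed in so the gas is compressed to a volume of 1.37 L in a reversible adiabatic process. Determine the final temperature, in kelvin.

T₂ ≈ 2860 K

For a reversible adiabat TV^(γ−1) is constant, so T₂ = T₁ (V₁/V₂)^(γ−1).
T₂ = 486 × (19.3/1.37)^(0.67) = 2860 K.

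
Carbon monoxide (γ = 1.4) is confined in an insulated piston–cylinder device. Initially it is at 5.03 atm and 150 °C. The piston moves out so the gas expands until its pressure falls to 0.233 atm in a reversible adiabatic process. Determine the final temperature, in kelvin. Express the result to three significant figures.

Along an adiabat T P^((1−γ)/γ) is constant, so T₂ = T₁ (P₂/P₁)^((γ−1)/γ).
T₁ = 150 °C = 423.1 K.
T₂ = 423.1 × (0.233/5.03)^(0.286) = 175.9 K.

T₂ ≈ 176 K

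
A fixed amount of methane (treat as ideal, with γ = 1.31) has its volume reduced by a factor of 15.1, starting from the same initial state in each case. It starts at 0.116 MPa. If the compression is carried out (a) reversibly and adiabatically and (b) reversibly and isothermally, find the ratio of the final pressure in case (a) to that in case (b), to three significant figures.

P_adiabatic / P_isothermal ≈ 2.32

Isothermal: P_b = P₁(V₁/V₂) = 0.116×15.1.
Adiabatic: P_a = P₁(V₁/V₂)^γ = 0.116×15.1^(1.31).
P_a/P_b = (V₁/V₂)^(γ−1) = 15.1^(0.31) = 2.32.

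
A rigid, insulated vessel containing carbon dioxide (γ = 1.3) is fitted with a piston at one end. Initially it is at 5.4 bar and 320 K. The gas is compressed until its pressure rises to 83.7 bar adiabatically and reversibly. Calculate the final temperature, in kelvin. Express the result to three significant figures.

T₂ ≈ 602 K

Adiabatic: T₂/T₁ = (P₂/P₁)^((γ−1)/γ).
T₂ = 320 × (83.7/5.4)^(0.231) = 602.3 K.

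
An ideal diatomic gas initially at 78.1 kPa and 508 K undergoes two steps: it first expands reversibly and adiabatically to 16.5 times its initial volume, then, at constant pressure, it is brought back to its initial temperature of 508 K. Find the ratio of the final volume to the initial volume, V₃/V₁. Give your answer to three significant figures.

For a diatomic ideal gas γ = 7/5.
Adiabatic step: V₂/V₁ = 16.5; T₂ = T₁·(1/16.5)^(2/5) = 165.5 K.
Isobaric step: V₃/V₂ = T₃/T₂ = 508/165.5.
V₃/V₁ = (V₂/V₁)(V₃/V₂) = 16.5 × (508/165.5) = 50.64.

V₃/V₁ ≈ 50.6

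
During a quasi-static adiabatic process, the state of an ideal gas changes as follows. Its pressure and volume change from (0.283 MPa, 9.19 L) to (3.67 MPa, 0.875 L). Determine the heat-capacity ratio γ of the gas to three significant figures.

γ ≈ 1.09

PV^γ = const ⇒ γ = ln(P₂/P₁) / ln(V₁/V₂).
γ = ln(3.67/0.283) / ln(9.19/0.875) = 1.09.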